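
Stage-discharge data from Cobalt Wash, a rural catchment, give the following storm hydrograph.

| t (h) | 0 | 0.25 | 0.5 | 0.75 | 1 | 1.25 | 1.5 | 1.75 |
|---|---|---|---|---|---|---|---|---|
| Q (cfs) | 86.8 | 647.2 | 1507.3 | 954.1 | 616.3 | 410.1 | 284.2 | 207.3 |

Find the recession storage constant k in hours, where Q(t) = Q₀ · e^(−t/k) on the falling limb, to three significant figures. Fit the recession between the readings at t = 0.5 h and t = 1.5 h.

On the falling limb, Q drops from 1507.3 to 284.2 cfs between t = 0.5 h and t = 1.5 h (Δt = 1 h).
k = −Δt / ln(Q₂/Q₁) = −1 / ln(284.2/1507.3) = 0.599 h.

k ≈ 0.599 h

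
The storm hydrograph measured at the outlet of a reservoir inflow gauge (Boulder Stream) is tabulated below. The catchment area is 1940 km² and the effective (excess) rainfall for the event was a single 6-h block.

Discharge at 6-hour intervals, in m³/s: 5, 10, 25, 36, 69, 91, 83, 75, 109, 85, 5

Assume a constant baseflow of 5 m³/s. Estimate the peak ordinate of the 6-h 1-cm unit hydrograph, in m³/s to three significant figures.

Direct runoff: 0.0, 5.0, 20.0, 31.0, 64.0, 86.0, 78.0, 70.0, 104.0, 80.0, 0.0 m³/s; ΣQ_DR = 538.0 m³/s, peak = 104.0 m³/s.
Runoff depth d = ΣQ_DR·Δt / A = 538.0 × 21600 / (1940 km²) = 5.990 mm.
The 1-cm UH is the DRH scaled by (10 mm)/d, so U_p = 104.0 × 10/5.990 = 174 m³/s.

U_p ≈ 174 m³/s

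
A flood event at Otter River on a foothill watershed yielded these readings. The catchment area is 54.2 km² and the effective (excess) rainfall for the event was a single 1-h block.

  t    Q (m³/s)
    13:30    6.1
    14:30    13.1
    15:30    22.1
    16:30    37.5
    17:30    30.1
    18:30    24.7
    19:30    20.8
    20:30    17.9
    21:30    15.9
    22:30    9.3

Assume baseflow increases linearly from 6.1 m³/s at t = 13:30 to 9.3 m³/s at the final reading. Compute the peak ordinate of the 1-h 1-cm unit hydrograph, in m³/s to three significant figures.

Direct runoff: 0.00, 6.64, 15.29, 30.33, 22.58, 16.82, 12.57, 9.31, 6.96, 0.00 m³/s; ΣQ_DR = 120.5 m³/s, peak = 30.33 m³/s.
Runoff depth d = ΣQ_DR·Δt / A = 120.5 × 3600 / (54.2 km²) = 8.004 mm.
The 1-cm UH is the DRH scaled by (10 mm)/d, so U_p = 30.33 × 10/8.004 = 37.9 m³/s.

U_p ≈ 37.9 m³/s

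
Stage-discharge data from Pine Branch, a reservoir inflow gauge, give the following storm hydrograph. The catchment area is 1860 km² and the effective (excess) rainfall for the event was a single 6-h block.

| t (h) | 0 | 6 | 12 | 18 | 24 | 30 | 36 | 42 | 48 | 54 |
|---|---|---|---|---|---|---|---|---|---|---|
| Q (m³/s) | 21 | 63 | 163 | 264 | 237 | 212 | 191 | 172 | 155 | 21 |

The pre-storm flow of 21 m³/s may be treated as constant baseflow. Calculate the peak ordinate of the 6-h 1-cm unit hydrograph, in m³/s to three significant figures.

Direct runoff: 0.0, 42.0, 142.0, 243.0, 216.0, 191.0, 170.0, 151.0, 134.0, 0.0 m³/s; ΣQ_DR = 1289 m³/s, peak = 243.0 m³/s.
Runoff depth d = ΣQ_DR·Δt / A = 1289 × 21600 / (1860 km²) = 14.97 mm.
The 1-cm UH is the DRH scaled by (10 mm)/d, so U_p = 243.0 × 10/14.97 = 162 m³/s.

U_p ≈ 162 m³/s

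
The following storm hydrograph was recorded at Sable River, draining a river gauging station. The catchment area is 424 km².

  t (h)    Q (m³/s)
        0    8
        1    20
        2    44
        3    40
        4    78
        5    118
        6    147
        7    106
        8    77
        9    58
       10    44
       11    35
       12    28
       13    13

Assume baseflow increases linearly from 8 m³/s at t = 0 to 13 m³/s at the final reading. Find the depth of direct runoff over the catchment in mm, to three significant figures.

d ≈ 5.68 mm

Direct runoff: 0.00, 11.62, 35.23, 30.85, 68.46, 108.08, 136.69, 95.31, 65.92, 46.54, 32.15, 22.77, 15.38, 0.00 m³/s; ΣQ_DR = 669.0 m³/s.
V = ΣQ_DR · Δt = 669.0 × 3600 s = 2.408 × 10^6 m³.
Over A = 424 km², depth = V / A = 5.68 mm.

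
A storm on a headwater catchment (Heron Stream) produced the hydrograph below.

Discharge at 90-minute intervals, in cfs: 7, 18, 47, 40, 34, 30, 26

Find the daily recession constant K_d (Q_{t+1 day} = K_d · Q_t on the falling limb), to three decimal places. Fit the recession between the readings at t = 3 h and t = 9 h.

K_d ≈ 0.094

Between t = 3 h and t = 9 h the flow falls from 47 to 26 cfs over 4×1.5 h = 6 h.
Per-interval ratio K = (26/47)^(1/4) = 0.8624; K_d = K^(24/1.5) = 0.094.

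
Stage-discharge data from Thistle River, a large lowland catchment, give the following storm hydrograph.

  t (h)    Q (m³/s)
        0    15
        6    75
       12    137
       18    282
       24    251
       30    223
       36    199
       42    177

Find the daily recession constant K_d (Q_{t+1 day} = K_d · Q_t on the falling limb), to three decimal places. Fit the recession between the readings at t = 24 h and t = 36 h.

Between t = 24 h and t = 36 h the flow falls from 251 to 199 m³/s over 2×6 h = 12 h.
Per-interval ratio K = (199/251)^(1/2) = 0.8904; K_d = K^(24/6) = 0.629.

K_d ≈ 0.629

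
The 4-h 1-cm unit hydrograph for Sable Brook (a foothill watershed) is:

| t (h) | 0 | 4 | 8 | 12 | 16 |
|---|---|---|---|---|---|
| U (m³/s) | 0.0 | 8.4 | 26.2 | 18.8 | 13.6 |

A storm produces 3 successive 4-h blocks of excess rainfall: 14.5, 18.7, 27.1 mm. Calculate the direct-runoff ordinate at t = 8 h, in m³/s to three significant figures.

Q ≈ 53.7 m³/s

By discrete convolution, Q_j = Σ (P_i / 10 mm) · U_{j−i}.
At t = 8 h (j=2): Q = (14.5/10)·26.2 + (18.7/10)·8.4 + (27.1/10)·0.0 = 53.7 m³/s.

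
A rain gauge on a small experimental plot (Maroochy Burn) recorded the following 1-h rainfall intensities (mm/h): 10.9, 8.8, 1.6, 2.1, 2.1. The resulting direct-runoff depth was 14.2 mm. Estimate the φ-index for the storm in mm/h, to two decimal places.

Only the 2 blocks with intensity above φ contribute runoff: 10.9, 8.8 mm/h.
Σ(I−φ)·Δt = d  ⇒  (10.9+8.8 − 2φ)·1 = 14.2
φ = (19.70 − 14.2/1) / 2 = 2.75 mm/h.

φ ≈ 2.75 mm/h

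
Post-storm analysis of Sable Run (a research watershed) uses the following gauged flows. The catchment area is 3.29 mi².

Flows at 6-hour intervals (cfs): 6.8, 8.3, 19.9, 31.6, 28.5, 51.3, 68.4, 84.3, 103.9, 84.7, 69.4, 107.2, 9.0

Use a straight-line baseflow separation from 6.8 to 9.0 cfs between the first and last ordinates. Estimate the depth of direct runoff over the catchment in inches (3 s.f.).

d ≈ 1.61 in

Direct runoff: 0.00, 1.32, 12.73, 24.25, 20.97, 43.58, 60.50, 76.22, 95.63, 76.25, 60.77, 98.38, 0.00 cfs; ΣQ_DR = 570.6 cfs.
V = ΣQ_DR · Δt = 570.6 × 21600 s = 1.232 × 10^7 ft³.
Over A = 3.29 mi², depth = V / A = 1.61 in.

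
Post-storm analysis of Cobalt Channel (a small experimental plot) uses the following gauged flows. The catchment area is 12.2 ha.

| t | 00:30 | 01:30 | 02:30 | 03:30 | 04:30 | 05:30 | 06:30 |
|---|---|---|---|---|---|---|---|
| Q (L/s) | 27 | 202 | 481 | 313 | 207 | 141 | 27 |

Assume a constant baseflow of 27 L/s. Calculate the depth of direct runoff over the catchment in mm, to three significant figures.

d ≈ 35.7 mm

Direct runoff: 0.0, 175.0, 454.0, 286.0, 180.0, 114.0, 0.0 L/s; ΣQ_DR = 1209 L/s.
V = ΣQ_DR · Δt = 1209 × 3600 s = 4.352 × 10^6 L.
Over A = 12.2 ha, depth = V / A = 35.7 mm.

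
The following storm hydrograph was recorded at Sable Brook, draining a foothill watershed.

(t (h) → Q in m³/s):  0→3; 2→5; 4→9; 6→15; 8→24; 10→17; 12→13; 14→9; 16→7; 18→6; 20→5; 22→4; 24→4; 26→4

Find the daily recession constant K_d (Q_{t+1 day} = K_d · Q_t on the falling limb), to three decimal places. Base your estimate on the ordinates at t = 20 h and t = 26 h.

Between t = 20 h and t = 26 h the flow falls from 5 to 4 m³/s over 3×2 h = 6 h.
Per-interval ratio K = (4/5)^(1/3) = 0.9283; K_d = K^(24/2) = 0.410.

K_d ≈ 0.410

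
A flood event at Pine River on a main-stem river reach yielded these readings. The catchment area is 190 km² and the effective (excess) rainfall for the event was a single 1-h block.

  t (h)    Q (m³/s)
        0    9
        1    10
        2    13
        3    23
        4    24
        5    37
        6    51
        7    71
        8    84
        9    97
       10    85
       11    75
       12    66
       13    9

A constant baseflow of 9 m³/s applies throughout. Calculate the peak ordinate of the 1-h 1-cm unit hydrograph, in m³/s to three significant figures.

U_p ≈ 88.0 m³/s

Direct runoff: 0.0, 1.0, 4.0, 14.0, 15.0, 28.0, 42.0, 62.0, 75.0, 88.0, 76.0, 66.0, 57.0, 0.0 m³/s; ΣQ_DR = 528.0 m³/s, peak = 88.0 m³/s.
Runoff depth d = ΣQ_DR·Δt / A = 528.0 × 3600 / (190 km²) = 10.00 mm.
The 1-cm UH is the DRH scaled by (10 mm)/d, so U_p = 88.0 × 10/10.00 = 88.0 m³/s.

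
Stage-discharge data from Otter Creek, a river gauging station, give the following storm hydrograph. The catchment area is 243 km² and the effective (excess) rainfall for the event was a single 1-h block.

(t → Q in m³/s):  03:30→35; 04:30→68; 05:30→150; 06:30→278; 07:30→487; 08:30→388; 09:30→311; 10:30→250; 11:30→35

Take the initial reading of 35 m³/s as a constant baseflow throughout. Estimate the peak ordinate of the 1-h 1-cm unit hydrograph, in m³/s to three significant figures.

Direct runoff: 0.0, 33.0, 115.0, 243.0, 452.0, 353.0, 276.0, 215.0, 0.0 m³/s; ΣQ_DR = 1687 m³/s, peak = 452.0 m³/s.
Runoff depth d = ΣQ_DR·Δt / A = 1687 × 3600 / (243 km²) = 24.99 mm.
The 1-cm UH is the DRH scaled by (10 mm)/d, so U_p = 452.0 × 10/24.99 = 181 m³/s.

U_p ≈ 181 m³/s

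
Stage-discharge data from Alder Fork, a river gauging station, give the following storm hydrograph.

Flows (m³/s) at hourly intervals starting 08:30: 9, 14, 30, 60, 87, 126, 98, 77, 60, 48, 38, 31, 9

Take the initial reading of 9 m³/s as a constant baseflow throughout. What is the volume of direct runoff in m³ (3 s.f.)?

V ≈ 2.05 × 10^6 m³

Direct-runoff ordinates (Q − Q_b): 0.0, 5.0, 21.0, 51.0, 78.0, 117.0, 89.0, 68.0, 51.0, 39.0, 29.0, 22.0, 0.0 m³/s.
ΣQ_DR = 570.0 m³/s.
With Δt = 1 h = 3600 s, V = ΣQ_DR · Δt = 570.0 × 3600 = 2.05 × 10^6 m³.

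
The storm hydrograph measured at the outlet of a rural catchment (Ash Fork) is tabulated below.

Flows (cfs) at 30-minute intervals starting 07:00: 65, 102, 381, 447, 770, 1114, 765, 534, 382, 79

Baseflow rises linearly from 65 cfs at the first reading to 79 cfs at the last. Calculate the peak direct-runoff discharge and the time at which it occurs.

Q_p = 1041.22 cfs at t = 09:30

Subtracting baseflow gives direct-runoff ordinates: 0.00, 35.44, 312.89, 377.33, 698.78, 1041.22, 690.67, 458.11, 304.56, 0.00 cfs.
The maximum is 1041.22 cfs, occurring at the reading for t = 09:30.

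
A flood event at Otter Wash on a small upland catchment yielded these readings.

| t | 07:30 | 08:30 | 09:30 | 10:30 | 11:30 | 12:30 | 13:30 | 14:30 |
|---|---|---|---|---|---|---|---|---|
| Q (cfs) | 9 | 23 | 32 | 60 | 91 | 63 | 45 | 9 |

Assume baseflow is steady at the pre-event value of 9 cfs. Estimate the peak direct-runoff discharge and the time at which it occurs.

Subtracting baseflow gives direct-runoff ordinates: 0.0, 14.0, 23.0, 51.0, 82.0, 54.0, 36.0, 0.0 cfs.
The maximum is 82.0 cfs, occurring at the reading for t = 11:30.

Q_p = 82.0 cfs at t = 11:30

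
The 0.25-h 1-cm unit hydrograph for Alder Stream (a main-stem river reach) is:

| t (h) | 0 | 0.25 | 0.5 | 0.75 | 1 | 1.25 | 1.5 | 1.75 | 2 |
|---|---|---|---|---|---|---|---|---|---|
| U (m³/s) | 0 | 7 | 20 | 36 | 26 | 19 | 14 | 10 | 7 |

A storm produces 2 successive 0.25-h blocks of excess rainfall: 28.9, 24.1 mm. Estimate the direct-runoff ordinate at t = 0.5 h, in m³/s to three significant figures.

Q ≈ 74.7 m³/s

By discrete convolution, Q_j = Σ (P_i / 10 mm) · U_{j−i}.
At t = 0.5 h (j=2): Q = (28.9/10)·20 + (24.1/10)·7 = 74.7 m³/s.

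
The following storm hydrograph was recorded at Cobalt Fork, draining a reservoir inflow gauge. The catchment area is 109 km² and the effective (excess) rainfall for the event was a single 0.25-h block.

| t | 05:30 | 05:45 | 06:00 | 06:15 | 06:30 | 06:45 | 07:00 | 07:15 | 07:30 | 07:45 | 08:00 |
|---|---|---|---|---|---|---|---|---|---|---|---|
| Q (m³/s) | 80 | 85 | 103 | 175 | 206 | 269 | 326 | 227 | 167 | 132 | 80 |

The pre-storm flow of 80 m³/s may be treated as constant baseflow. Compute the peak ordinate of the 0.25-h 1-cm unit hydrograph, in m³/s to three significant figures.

Direct runoff: 0.0, 5.0, 23.0, 95.0, 126.0, 189.0, 246.0, 147.0, 87.0, 52.0, 0.0 m³/s; ΣQ_DR = 970.0 m³/s, peak = 246.0 m³/s.
Runoff depth d = ΣQ_DR·Δt / A = 970.0 × 900 / (109 km²) = 8.009 mm.
The 1-cm UH is the DRH scaled by (10 mm)/d, so U_p = 246.0 × 10/8.009 = 307 m³/s.

U_p ≈ 307 m³/s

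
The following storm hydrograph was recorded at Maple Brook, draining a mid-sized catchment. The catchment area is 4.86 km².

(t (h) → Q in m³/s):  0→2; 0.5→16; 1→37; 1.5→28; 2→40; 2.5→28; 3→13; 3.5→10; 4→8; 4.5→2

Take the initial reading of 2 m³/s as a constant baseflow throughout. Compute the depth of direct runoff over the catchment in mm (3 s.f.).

Direct runoff: 0.0, 14.0, 35.0, 26.0, 38.0, 26.0, 11.0, 8.0, 6.0, 0.0 m³/s; ΣQ_DR = 164.0 m³/s.
V = ΣQ_DR · Δt = 164.0 × 1800 s = 2.952 × 10^5 m³.
Over A = 4.86 km², depth = V / A = 60.7 mm.

d ≈ 60.7 mm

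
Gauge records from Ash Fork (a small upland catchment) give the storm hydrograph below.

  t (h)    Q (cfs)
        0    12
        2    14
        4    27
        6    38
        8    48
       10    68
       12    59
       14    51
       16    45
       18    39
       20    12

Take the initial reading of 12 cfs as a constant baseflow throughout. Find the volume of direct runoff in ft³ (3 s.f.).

Direct-runoff ordinates (Q − Q_b): 0.0, 2.0, 15.0, 26.0, 36.0, 56.0, 47.0, 39.0, 33.0, 27.0, 0.0 cfs.
ΣQ_DR = 281.0 cfs.
With Δt = 2 h = 7200 s, V = ΣQ_DR · Δt = 281.0 × 7200 = 2.02 × 10^6 ft³.

V ≈ 2.02 × 10^6 ft³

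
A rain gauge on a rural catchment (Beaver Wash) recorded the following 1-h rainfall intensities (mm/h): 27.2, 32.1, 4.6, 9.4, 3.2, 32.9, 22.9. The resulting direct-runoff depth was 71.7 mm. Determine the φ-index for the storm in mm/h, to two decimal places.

φ ≈ 10.85 mm/h

Only the 4 blocks with intensity above φ contribute runoff: 27.2, 32.1, 32.9, 22.9 mm/h.
Σ(I−φ)·Δt = d  ⇒  (27.2+32.1+32.9+22.9 − 4φ)·1 = 71.7
φ = (115.1 − 71.7/1) / 4 = 10.85 mm/h.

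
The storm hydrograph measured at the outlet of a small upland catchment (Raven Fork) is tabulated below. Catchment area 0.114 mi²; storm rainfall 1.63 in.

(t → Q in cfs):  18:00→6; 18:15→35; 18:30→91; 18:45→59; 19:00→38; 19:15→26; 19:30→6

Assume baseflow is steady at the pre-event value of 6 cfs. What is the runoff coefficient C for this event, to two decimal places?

C ≈ 0.46

ΣQ_DR = 219.0 cfs; V = ΣQ_DR·Δt = 1.971 × 10^5 ft³.
Runoff depth d = V / A = 0.7442 in.
C = d / P = 0.7442 / 1.63 = 0.46.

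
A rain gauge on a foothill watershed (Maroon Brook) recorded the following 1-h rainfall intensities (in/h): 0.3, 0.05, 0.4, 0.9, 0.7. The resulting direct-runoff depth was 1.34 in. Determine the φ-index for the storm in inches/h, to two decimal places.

φ ≈ 0.24 in/h

Only the 4 blocks with intensity above φ contribute runoff: 0.3, 0.4, 0.9, 0.7 in/h.
Σ(I−φ)·Δt = d  ⇒  (0.3+0.4+0.9+0.7 − 4φ)·1 = 1.34
φ = (2.300 − 1.34/1) / 4 = 0.24 in/h.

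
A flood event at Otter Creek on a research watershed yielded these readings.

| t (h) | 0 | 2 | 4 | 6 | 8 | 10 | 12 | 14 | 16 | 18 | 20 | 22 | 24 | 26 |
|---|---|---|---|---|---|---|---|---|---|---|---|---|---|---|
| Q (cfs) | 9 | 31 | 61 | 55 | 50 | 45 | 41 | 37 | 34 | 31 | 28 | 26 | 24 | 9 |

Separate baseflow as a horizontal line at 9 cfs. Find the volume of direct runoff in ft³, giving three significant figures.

V ≈ 2.56 × 10^6 ft³

Direct-runoff ordinates (Q − Q_b): 0.0, 22.0, 52.0, 46.0, 41.0, 36.0, 32.0, 28.0, 25.0, 22.0, 19.0, 17.0, 15.0, 0.0 cfs.
ΣQ_DR = 355.0 cfs.
With Δt = 2 h = 7200 s, V = ΣQ_DR · Δt = 355.0 × 7200 = 2.56 × 10^6 ft³.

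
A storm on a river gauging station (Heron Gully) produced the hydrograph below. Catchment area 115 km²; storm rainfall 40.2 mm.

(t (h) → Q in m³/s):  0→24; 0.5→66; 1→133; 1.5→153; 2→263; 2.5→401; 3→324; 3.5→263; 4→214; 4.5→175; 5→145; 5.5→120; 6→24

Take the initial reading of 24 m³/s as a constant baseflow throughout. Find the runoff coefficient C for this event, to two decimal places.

ΣQ_DR = 1993 m³/s; V = ΣQ_DR·Δt = 3.587 × 10^6 m³.
Runoff depth d = V / A = 31.19 mm.
C = d / P = 31.19 / 40.2 = 0.78.

C ≈ 0.78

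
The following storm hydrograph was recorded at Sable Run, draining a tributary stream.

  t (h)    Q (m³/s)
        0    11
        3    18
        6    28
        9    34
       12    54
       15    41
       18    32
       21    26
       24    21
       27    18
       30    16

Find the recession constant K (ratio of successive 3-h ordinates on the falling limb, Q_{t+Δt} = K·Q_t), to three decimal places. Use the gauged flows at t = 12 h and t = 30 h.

Using the recession-limb readings at t = 12 h and t = 30 h: Q falls from 54 to 16 m³/s over 6 intervals.
K = (Q₂/Q₁)^(1/6) = (16/54)^(1/6) = 0.816.

K ≈ 0.816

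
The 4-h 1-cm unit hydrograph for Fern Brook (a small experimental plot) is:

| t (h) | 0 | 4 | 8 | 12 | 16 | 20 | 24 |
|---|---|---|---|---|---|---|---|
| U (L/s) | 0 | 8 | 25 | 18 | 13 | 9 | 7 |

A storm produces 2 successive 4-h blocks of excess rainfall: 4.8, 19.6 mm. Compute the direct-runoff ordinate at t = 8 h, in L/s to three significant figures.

By discrete convolution, Q_j = Σ (P_i / 10 mm) · U_{j−i}.
At t = 8 h (j=2): Q = (4.8/10)·25 + (19.6/10)·8 = 27.7 L/s.

Q ≈ 27.7 L/s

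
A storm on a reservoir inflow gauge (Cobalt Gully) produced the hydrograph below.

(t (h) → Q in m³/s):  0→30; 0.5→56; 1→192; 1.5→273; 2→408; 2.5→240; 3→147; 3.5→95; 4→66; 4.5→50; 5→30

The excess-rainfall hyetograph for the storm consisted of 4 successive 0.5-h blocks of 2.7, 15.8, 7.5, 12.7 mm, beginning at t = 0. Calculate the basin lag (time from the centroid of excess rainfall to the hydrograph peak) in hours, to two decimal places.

Centroid of excess rainfall: t_c = Σ P_i·t̄_i / ΣP_i = 1.1402 h (block centres at 0.25, 0.75, 1.25, 1.75 h).
Hydrograph peak occurs at t = 2 h, so basin lag t_L = 2 − 1.1402 = 0.86 h.

t_L ≈ 0.86 h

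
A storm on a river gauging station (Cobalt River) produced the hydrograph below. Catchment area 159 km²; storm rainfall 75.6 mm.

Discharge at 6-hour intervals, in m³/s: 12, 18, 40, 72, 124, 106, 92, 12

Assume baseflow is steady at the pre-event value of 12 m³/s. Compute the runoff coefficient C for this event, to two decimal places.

C ≈ 0.68

ΣQ_DR = 380.0 m³/s; V = ΣQ_DR·Δt = 8.208 × 10^6 m³.
Runoff depth d = V / A = 51.62 mm.
C = d / P = 51.62 / 75.6 = 0.68.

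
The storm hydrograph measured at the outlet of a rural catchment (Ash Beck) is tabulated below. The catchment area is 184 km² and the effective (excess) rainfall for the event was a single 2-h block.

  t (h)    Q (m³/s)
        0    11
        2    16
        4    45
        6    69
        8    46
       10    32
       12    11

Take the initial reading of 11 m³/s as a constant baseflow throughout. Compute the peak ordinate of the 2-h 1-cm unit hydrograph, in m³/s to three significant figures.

Direct runoff: 0.0, 5.0, 34.0, 58.0, 35.0, 21.0, 0.0 m³/s; ΣQ_DR = 153.0 m³/s, peak = 58.0 m³/s.
Runoff depth d = ΣQ_DR·Δt / A = 153.0 × 7200 / (184 km²) = 5.987 mm.
The 1-cm UH is the DRH scaled by (10 mm)/d, so U_p = 58.0 × 10/5.987 = 96.9 m³/s.

U_p ≈ 96.9 m³/s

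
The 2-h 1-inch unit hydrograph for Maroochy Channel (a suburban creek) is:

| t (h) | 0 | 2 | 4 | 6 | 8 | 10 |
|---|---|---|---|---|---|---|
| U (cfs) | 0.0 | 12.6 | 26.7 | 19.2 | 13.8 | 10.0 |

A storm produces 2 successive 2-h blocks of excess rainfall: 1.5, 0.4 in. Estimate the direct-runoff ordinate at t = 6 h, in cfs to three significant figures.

Q ≈ 39.5 cfs

By discrete convolution, Q_j = Σ (P_i / 1 in) · U_{j−i}.
At t = 6 h (j=3): Q = (1.5/1)·19.2 + (0.4/1)·26.7 = 39.5 cfs.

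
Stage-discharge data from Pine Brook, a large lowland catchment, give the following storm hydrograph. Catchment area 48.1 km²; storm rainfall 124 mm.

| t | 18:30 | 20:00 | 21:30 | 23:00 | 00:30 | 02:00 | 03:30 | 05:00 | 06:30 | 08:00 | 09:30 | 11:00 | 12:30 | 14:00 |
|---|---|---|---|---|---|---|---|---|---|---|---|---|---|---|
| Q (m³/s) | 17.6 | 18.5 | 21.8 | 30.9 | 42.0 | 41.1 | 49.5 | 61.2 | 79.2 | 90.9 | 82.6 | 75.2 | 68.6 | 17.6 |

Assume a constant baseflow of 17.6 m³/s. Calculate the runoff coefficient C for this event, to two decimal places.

ΣQ_DR = 450.3 m³/s; V = ΣQ_DR·Δt = 2.432 × 10^6 m³.
Runoff depth d = V / A = 50.55 mm.
C = d / P = 50.55 / 124 = 0.41.

C ≈ 0.41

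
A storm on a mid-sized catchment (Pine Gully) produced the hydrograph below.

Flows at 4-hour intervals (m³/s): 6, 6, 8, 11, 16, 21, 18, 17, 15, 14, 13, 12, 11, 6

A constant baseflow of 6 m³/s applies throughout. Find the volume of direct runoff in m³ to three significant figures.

Direct-runoff ordinates (Q − Q_b): 0.0, 0.0, 2.0, 5.0, 10.0, 15.0, 12.0, 11.0, 9.0, 8.0, 7.0, 6.0, 5.0, 0.0 m³/s.
ΣQ_DR = 90.00 m³/s.
With Δt = 4 h = 14400 s, V = ΣQ_DR · Δt = 90.00 × 14400 = 1.30 × 10^6 m³.

V ≈ 1.30 × 10^6 m³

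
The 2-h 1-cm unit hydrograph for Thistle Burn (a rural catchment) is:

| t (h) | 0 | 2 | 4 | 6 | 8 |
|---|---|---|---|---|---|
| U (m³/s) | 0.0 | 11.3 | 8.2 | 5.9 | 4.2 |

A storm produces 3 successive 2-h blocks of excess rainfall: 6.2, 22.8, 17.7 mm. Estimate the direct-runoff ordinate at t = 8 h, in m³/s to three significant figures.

By discrete convolution, Q_j = Σ (P_i / 10 mm) · U_{j−i}.
At t = 8 h (j=4): Q = (6.2/10)·4.2 + (22.8/10)·5.9 + (17.7/10)·8.2 = 30.6 m³/s.

Q ≈ 30.6 m³/s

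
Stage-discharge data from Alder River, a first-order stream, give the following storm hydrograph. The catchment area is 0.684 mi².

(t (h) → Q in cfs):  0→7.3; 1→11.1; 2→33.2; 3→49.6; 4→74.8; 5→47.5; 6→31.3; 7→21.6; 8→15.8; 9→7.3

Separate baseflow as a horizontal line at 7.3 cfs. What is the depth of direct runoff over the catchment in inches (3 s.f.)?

d ≈ 0.513 in

Direct runoff: 0.0, 3.8, 25.9, 42.3, 67.5, 40.2, 24.0, 14.3, 8.5, 0.0 cfs; ΣQ_DR = 226.5 cfs.
V = ΣQ_DR · Δt = 226.5 × 3600 s = 8.154 × 10^5 ft³.
Over A = 0.684 mi², depth = V / A = 0.513 in.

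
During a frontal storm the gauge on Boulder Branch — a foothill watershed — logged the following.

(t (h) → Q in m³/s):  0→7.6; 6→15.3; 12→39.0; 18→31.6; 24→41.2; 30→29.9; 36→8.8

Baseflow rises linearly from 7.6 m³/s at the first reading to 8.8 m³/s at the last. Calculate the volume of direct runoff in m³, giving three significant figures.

V ≈ 2.51 × 10^6 m³

Direct-runoff ordinates (Q − Q_b): 0.00, 7.50, 31.00, 23.40, 32.80, 21.30, 0.00 m³/s.
ΣQ_DR = 116.0 m³/s.
With Δt = 6 h = 21600 s, V = ΣQ_DR · Δt = 116.0 × 21600 = 2.51 × 10^6 m³.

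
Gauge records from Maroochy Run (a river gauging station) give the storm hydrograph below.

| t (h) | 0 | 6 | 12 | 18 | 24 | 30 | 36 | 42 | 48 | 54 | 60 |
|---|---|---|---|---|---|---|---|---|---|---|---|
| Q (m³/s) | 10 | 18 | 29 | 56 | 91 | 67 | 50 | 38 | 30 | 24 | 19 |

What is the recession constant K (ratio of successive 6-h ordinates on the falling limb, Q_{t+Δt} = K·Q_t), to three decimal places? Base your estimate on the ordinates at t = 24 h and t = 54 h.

K ≈ 0.766

Using the recession-limb readings at t = 24 h and t = 54 h: Q falls from 91 to 24 m³/s over 5 intervals.
K = (Q₂/Q₁)^(1/5) = (24/91)^(1/5) = 0.766.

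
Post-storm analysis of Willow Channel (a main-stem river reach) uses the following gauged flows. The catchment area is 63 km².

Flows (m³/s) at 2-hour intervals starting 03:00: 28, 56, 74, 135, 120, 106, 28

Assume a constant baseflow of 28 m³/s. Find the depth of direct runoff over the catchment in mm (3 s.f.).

Direct runoff: 0.0, 28.0, 46.0, 107.0, 92.0, 78.0, 0.0 m³/s; ΣQ_DR = 351.0 m³/s.
V = ΣQ_DR · Δt = 351.0 × 7200 s = 2.527 × 10^6 m³.
Over A = 63 km², depth = V / A = 40.1 mm.

d ≈ 40.1 mm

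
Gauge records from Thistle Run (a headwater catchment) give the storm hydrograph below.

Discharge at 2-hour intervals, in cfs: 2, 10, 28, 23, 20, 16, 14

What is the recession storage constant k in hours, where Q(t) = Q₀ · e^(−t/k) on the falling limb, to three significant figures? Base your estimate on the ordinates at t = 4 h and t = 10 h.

On the falling limb, Q drops from 28 to 16 cfs between t = 4 h and t = 10 h (Δt = 6 h).
k = −Δt / ln(Q₂/Q₁) = −6 / ln(16/28) = 10.7 h.

k ≈ 10.7 h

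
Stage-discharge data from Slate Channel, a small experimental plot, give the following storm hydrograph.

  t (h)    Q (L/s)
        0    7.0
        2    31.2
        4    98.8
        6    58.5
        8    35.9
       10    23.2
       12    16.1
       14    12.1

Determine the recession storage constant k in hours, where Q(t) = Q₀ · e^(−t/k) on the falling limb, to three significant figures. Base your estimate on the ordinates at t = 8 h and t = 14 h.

k ≈ 5.52 h

On the falling limb, Q drops from 35.9 to 12.1 L/s between t = 8 h and t = 14 h (Δt = 6 h).
k = −Δt / ln(Q₂/Q₁) = −6 / ln(12.1/35.9) = 5.52 h.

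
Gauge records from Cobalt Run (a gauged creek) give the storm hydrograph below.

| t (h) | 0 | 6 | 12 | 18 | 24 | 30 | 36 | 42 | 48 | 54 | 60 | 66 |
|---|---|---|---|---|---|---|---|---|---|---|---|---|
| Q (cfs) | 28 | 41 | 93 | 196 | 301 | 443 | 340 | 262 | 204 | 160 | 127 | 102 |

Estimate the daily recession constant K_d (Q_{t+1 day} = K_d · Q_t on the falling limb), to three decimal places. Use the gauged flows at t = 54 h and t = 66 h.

Between t = 54 h and t = 66 h the flow falls from 160 to 102 cfs over 2×6 h = 12 h.
Per-interval ratio K = (102/160)^(1/2) = 0.7984; K_d = K^(24/6) = 0.406.

K_d ≈ 0.406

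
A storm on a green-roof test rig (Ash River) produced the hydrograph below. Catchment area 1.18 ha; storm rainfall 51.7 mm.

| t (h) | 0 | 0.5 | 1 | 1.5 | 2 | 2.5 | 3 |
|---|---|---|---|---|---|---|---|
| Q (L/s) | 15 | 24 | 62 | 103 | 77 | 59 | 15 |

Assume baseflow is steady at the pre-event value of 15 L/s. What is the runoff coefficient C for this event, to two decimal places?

C ≈ 0.74

ΣQ_DR = 250.0 L/s; V = ΣQ_DR·Δt = 4.500 × 10^5 L.
Runoff depth d = V / A = 38.14 mm.
C = d / P = 38.14 / 51.7 = 0.74.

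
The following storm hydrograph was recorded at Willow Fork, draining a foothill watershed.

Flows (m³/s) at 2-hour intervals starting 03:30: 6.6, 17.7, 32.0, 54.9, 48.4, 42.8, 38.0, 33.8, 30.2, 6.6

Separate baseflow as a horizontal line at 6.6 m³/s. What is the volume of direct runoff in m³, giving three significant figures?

V ≈ 1.76 × 10^6 m³

Direct-runoff ordinates (Q − Q_b): 0.0, 11.1, 25.4, 48.3, 41.8, 36.2, 31.4, 27.2, 23.6, 0.0 m³/s.
ΣQ_DR = 245.0 m³/s.
With Δt = 2 h = 7200 s, V = ΣQ_DR · Δt = 245.0 × 7200 = 1.76 × 10^6 m³.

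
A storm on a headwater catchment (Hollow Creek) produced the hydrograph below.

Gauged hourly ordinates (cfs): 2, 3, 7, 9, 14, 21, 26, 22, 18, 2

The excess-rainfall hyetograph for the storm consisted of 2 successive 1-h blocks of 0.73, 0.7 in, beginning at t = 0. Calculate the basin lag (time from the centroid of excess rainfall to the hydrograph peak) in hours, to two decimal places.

t_L ≈ 5.01 h

Centroid of excess rainfall: t_c = Σ P_i·t̄_i / ΣP_i = 0.9895 h (block centres at 0.5, 1.5 h).
Hydrograph peak occurs at t = 6 h, so basin lag t_L = 6 − 0.9895 = 5.01 h.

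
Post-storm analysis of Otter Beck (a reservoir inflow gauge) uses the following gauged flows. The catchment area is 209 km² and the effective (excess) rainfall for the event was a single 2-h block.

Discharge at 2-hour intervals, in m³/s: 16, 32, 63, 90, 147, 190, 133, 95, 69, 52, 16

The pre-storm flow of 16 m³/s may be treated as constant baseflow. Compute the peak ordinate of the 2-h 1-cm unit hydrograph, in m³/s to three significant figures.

Direct runoff: 0.0, 16.0, 47.0, 74.0, 131.0, 174.0, 117.0, 79.0, 53.0, 36.0, 0.0 m³/s; ΣQ_DR = 727.0 m³/s, peak = 174.0 m³/s.
Runoff depth d = ΣQ_DR·Δt / A = 727.0 × 7200 / (209 km²) = 25.04 mm.
The 1-cm UH is the DRH scaled by (10 mm)/d, so U_p = 174.0 × 10/25.04 = 69.5 m³/s.

U_p ≈ 69.5 m³/s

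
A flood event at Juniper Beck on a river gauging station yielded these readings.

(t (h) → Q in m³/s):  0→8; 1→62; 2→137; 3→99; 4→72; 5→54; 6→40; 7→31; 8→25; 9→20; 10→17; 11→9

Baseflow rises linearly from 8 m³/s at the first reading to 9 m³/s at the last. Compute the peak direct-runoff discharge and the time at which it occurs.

Subtracting baseflow gives direct-runoff ordinates: 0.00, 53.91, 128.82, 90.73, 63.64, 45.55, 31.45, 22.36, 16.27, 11.18, 8.09, 0.00 m³/s.
The maximum is 128.82 m³/s, occurring at the reading for t = 2 h.

Q_p = 128.82 m³/s at t = 2 h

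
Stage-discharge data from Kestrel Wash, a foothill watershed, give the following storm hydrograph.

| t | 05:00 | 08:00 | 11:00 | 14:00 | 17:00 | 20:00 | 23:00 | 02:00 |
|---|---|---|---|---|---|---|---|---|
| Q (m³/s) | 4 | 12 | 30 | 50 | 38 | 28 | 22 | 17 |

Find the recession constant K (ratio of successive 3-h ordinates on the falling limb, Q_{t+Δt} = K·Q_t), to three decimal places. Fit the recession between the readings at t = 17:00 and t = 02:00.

Using the recession-limb readings at t = 17:00 and t = 02:00: Q falls from 38 to 17 m³/s over 3 intervals.
K = (Q₂/Q₁)^(1/3) = (17/38)^(1/3) = 0.765.

K ≈ 0.765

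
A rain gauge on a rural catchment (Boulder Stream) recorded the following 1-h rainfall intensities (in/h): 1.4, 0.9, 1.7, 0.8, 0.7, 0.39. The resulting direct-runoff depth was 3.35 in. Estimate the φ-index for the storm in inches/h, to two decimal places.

Only the 5 blocks with intensity above φ contribute runoff: 1.4, 0.9, 1.7, 0.8, 0.7 in/h.
Σ(I−φ)·Δt = d  ⇒  (1.4+0.9+1.7+0.8+0.7 − 5φ)·1 = 3.35
φ = (5.500 − 3.35/1) / 5 = 0.43 in/h.

φ ≈ 0.43 in/h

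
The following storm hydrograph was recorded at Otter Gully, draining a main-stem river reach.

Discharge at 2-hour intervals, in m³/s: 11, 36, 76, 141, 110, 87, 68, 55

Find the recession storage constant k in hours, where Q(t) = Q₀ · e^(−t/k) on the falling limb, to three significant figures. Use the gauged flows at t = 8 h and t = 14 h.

k ≈ 8.66 h

On the falling limb, Q drops from 110 to 55 m³/s between t = 8 h and t = 14 h (Δt = 6 h).
k = −Δt / ln(Q₂/Q₁) = −6 / ln(55/110) = 8.66 h.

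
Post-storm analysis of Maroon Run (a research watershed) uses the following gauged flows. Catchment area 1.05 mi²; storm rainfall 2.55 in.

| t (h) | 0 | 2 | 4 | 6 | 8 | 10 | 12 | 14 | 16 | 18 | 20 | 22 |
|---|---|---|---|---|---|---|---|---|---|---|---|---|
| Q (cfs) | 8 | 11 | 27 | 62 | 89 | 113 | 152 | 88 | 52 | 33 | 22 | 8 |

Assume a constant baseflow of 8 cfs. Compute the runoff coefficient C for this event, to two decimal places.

ΣQ_DR = 569.0 cfs; V = ΣQ_DR·Δt = 4.097 × 10^6 ft³.
Runoff depth d = V / A = 1.679 in.
C = d / P = 1.679 / 2.55 = 0.66.

C ≈ 0.66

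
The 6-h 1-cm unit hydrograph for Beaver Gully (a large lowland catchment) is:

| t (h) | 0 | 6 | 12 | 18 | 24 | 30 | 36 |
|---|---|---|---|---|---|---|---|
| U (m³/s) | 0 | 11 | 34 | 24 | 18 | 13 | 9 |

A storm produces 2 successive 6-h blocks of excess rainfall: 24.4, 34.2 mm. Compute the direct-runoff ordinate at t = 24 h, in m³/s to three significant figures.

By discrete convolution, Q_j = Σ (P_i / 10 mm) · U_{j−i}.
At t = 24 h (j=4): Q = (24.4/10)·18 + (34.2/10)·24 = 126 m³/s.

Q ≈ 126 m³/s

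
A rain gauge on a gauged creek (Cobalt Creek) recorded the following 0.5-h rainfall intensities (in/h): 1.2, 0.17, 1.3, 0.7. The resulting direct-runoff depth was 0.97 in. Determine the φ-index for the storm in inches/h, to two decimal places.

φ ≈ 0.42 in/h

Only the 3 blocks with intensity above φ contribute runoff: 1.2, 1.3, 0.7 in/h.
Σ(I−φ)·Δt = d  ⇒  (1.2+1.3+0.7 − 3φ)·0.5 = 0.97
φ = (3.200 − 0.97/0.5) / 3 = 0.42 in/h.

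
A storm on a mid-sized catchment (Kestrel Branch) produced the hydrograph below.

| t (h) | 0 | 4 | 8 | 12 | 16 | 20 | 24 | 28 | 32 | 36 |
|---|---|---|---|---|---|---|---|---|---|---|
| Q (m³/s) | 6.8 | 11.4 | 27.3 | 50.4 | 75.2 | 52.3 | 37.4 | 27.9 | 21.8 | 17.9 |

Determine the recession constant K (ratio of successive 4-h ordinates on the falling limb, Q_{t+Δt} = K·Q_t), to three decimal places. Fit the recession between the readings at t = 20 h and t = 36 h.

Using the recession-limb readings at t = 20 h and t = 36 h: Q falls from 52.3 to 17.9 m³/s over 4 intervals.
K = (Q₂/Q₁)^(1/4) = (17.9/52.3)^(1/4) = 0.765.

K ≈ 0.765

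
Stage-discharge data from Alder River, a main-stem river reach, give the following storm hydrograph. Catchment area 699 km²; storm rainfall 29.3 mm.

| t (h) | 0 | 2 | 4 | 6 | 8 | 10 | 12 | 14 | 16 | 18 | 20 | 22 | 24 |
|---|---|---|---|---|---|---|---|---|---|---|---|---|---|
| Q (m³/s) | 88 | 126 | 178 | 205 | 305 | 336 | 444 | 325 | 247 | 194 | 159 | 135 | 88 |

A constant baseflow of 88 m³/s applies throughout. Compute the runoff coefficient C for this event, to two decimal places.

ΣQ_DR = 1686 m³/s; V = ΣQ_DR·Δt = 1.214 × 10^7 m³.
Runoff depth d = V / A = 17.37 mm.
C = d / P = 17.37 / 29.3 = 0.59.

C ≈ 0.59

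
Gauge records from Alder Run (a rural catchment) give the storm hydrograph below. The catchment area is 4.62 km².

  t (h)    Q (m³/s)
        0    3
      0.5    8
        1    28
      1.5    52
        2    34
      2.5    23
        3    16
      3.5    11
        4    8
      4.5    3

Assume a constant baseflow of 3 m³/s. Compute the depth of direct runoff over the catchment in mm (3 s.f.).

Direct runoff: 0.0, 5.0, 25.0, 49.0, 31.0, 20.0, 13.0, 8.0, 5.0, 0.0 m³/s; ΣQ_DR = 156.0 m³/s.
V = ΣQ_DR · Δt = 156.0 × 1800 s = 2.808 × 10^5 m³.
Over A = 4.62 km², depth = V / A = 60.8 mm.

d ≈ 60.8 mm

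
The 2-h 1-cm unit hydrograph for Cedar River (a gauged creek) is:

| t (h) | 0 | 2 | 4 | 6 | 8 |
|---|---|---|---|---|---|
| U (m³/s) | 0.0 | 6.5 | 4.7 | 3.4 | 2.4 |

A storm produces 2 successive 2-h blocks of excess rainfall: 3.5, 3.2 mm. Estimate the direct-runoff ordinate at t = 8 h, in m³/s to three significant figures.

By discrete convolution, Q_j = Σ (P_i / 10 mm) · U_{j−i}.
At t = 8 h (j=4): Q = (3.5/10)·2.4 + (3.2/10)·3.4 = 1.93 m³/s.

Q ≈ 1.93 m³/s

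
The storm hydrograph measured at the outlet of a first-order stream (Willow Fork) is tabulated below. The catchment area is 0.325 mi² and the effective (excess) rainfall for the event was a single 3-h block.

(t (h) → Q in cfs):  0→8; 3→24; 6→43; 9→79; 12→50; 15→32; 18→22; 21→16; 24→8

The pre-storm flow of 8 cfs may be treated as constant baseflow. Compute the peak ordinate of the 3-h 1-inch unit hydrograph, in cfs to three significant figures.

U_p ≈ 23.6 cfs

Direct runoff: 0.0, 16.0, 35.0, 71.0, 42.0, 24.0, 14.0, 8.0, 0.0 cfs; ΣQ_DR = 210.0 cfs, peak = 71.0 cfs.
Runoff depth d = ΣQ_DR·Δt / A = 210.0 × 10800 / (0.325 mi²) = 3.004 in.
The 1-inch UH is the DRH scaled by (1 in)/d, so U_p = 71.0 × 1/3.004 = 23.6 cfs.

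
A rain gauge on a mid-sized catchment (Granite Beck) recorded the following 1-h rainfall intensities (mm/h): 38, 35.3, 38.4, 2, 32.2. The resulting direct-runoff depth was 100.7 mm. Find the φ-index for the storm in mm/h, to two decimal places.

φ ≈ 10.80 mm/h

Only the 4 blocks with intensity above φ contribute runoff: 38, 35.3, 38.4, 32.2 mm/h.
Σ(I−φ)·Δt = d  ⇒  (38+35.3+38.4+32.2 − 4φ)·1 = 100.7
φ = (143.9 − 100.7/1) / 4 = 10.80 mm/h.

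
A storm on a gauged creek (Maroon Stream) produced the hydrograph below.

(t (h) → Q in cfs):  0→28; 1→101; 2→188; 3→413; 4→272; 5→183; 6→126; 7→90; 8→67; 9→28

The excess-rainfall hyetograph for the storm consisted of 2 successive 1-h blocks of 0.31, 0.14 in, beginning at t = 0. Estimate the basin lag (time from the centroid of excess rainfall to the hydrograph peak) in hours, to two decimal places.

t_L ≈ 2.19 h

Centroid of excess rainfall: t_c = Σ P_i·t̄_i / ΣP_i = 0.8111 h (block centres at 0.5, 1.5 h).
Hydrograph peak occurs at t = 3 h, so basin lag t_L = 3 − 0.8111 = 2.19 h.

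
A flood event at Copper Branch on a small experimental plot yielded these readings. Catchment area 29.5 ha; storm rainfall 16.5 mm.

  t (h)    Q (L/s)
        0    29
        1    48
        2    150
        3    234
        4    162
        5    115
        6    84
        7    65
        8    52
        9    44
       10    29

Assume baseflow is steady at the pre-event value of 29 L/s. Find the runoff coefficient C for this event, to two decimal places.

ΣQ_DR = 693.0 L/s; V = ΣQ_DR·Δt = 2.495 × 10^6 L.
Runoff depth d = V / A = 8.457 mm.
C = d / P = 8.457 / 16.5 = 0.51.

C ≈ 0.51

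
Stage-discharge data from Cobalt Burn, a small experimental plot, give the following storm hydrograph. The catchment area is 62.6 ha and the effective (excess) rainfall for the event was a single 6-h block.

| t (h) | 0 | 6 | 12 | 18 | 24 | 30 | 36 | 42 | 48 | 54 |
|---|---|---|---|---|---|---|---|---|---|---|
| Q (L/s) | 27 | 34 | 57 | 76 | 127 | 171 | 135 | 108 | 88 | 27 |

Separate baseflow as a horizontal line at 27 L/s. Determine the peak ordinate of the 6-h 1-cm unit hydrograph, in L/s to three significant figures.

U_p ≈ 72.0 L/s

Direct runoff: 0.0, 7.0, 30.0, 49.0, 100.0, 144.0, 108.0, 81.0, 61.0, 0.0 L/s; ΣQ_DR = 580.0 L/s, peak = 144.0 L/s.
Runoff depth d = ΣQ_DR·Δt / A = 580.0 × 21600 / (62.6 ha) = 20.01 mm.
The 1-cm UH is the DRH scaled by (10 mm)/d, so U_p = 144.0 × 10/20.01 = 72.0 L/s.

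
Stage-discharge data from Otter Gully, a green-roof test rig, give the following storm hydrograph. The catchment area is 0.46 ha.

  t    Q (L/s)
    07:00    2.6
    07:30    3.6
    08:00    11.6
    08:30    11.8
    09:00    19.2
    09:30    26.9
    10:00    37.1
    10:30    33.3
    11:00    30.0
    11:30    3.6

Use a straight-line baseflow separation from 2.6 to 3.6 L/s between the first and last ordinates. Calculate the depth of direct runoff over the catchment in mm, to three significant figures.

d ≈ 58.2 mm

Direct runoff: 0.00, 0.89, 8.78, 8.87, 16.16, 23.74, 33.83, 29.92, 26.51, 0.00 L/s; ΣQ_DR = 148.7 L/s.
V = ΣQ_DR · Δt = 148.7 × 1800 s = 2.677 × 10^5 L.
Over A = 0.46 ha, depth = V / A = 58.2 mm.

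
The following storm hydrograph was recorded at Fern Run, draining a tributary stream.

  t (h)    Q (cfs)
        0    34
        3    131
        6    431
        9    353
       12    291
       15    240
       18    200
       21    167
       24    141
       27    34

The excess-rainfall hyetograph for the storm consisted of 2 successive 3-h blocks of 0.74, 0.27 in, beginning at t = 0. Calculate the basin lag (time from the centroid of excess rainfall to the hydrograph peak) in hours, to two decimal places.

Centroid of excess rainfall: t_c = Σ P_i·t̄_i / ΣP_i = 2.3020 h (block centres at 1.5, 4.5 h).
Hydrograph peak occurs at t = 6 h, so basin lag t_L = 6 − 2.3020 = 3.70 h.

t_L ≈ 3.70 h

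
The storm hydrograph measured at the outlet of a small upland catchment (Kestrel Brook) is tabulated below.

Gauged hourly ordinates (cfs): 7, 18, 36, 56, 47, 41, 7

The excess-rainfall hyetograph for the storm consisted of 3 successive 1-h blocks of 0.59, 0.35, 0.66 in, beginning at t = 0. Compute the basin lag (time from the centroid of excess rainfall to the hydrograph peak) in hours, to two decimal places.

t_L ≈ 1.46 h

Centroid of excess rainfall: t_c = Σ P_i·t̄_i / ΣP_i = 1.5437 h (block centres at 0.5, 1.5, 2.5 h).
Hydrograph peak occurs at t = 3 h, so basin lag t_L = 3 − 1.5437 = 1.46 h.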